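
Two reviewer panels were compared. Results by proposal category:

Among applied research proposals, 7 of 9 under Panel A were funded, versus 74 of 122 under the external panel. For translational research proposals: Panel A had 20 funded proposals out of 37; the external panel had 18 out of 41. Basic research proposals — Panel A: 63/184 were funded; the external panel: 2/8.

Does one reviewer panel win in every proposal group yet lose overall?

Yes

Applied research: Panel A 7/9 = 77.8%, the external panel 74/122 = 60.7% → Panel A
Translational research: Panel A 20/37 = 54.1%, the external panel 18/41 = 43.9% → Panel A
Basic research: Panel A 63/184 = 34.2%, the external panel 2/8 = 25.0% → Panel A
Overall: Panel A 90/230 = 39.1%, the external panel 94/171 = 55.0% → the external panel
Panel A wins each proposal group but the external panel wins overall — the comparison reverses. Panel A's proposals skew toward basic research, which has a lower base rate.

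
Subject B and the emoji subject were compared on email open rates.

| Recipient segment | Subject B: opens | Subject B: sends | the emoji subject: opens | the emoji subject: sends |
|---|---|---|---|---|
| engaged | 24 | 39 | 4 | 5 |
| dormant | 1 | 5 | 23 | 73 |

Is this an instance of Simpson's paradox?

Yes

Engaged: Subject B 24/39 = 61.5%, the emoji subject 4/5 = 80.0% → the emoji subject
Dormant: Subject B 1/5 = 20.0%, the emoji subject 23/73 = 31.5% → the emoji subject
Overall: Subject B 25/44 = 56.8%, the emoji subject 27/78 = 34.6% → Subject B
The emoji subject wins each recipient group but Subject B wins overall — the comparison reverses. The emoji subject's sends skew toward dormant, which has a lower base rate.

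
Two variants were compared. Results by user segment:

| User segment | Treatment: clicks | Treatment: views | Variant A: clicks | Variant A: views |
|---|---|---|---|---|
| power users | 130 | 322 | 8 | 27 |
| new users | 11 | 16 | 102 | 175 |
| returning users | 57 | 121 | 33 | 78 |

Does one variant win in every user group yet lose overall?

Power users: Treatment 130/322 = 40.4%, Variant A 8/27 = 29.6% → Treatment
New users: Treatment 11/16 = 68.8%, Variant A 102/175 = 58.3% → Treatment
Returning users: Treatment 57/121 = 47.1%, Variant A 33/78 = 42.3% → Treatment
Overall: Treatment 198/459 = 43.1%, Variant A 143/280 = 51.1% → Variant A
Treatment wins each user group but Variant A wins overall — the comparison reverses. Treatment's views skew toward power users, which has a lower base rate.

Yes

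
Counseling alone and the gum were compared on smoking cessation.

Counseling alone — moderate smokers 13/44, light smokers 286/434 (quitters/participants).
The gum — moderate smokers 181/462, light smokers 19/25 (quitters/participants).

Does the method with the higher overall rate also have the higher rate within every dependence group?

Moderate smokers: counseling alone 13/44 = 29.5%, the gum 181/462 = 39.2% → the gum
Light smokers: counseling alone 286/434 = 65.9%, the gum 19/25 = 76.0% → the gum
Overall: counseling alone 299/478 = 62.6%, the gum 200/487 = 41.1% → counseling alone
The gum wins each dependence group but counseling alone wins overall — the comparison reverses. The gum's participants skew toward moderate smokers, which has a lower base rate.

No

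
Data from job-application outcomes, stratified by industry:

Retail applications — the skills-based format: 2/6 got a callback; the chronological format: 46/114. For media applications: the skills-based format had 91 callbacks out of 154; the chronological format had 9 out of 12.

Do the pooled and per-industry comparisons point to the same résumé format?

Retail: the skills-based format 2/6 = 33.3%, the chronological format 46/114 = 40.4% → the chronological format
Media: the skills-based format 91/154 = 59.1%, the chronological format 9/12 = 75.0% → the chronological format
Overall: the skills-based format 93/160 = 58.1%, the chronological format 55/126 = 43.7% → the skills-based format
The chronological format wins each industry group but the skills-based format wins overall — the comparison reverses. The chronological format's applications skew toward retail, which has a lower base rate.

No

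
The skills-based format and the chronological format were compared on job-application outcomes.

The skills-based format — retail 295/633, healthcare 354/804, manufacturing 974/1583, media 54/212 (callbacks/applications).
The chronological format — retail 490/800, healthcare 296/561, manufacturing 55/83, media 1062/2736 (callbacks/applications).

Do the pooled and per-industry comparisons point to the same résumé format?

No

Retail: the skills-based format 295/633 = 46.6%, the chronological format 490/800 = 61.2% → the chronological format
Healthcare: the skills-based format 354/804 = 44.0%, the chronological format 296/561 = 52.8% → the chronological format
Manufacturing: the skills-based format 974/1583 = 61.5%, the chronological format 55/83 = 66.3% → the chronological format
Media: the skills-based format 54/212 = 25.5%, the chronological format 1062/2736 = 38.8% → the chronological format
Overall: the skills-based format 1677/3232 = 51.9%, the chronological format 1903/4180 = 45.5% → the skills-based format
The chronological format wins each industry group but the skills-based format wins overall — the comparison reverses. The chronological format's applications skew toward media, which has a lower base rate.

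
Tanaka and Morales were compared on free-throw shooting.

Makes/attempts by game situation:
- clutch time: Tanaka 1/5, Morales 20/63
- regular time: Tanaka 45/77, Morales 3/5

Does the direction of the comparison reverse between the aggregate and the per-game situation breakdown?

Clutch time: Tanaka 1/5 = 20.0%, Morales 20/63 = 31.7% → Morales
Regular time: Tanaka 45/77 = 58.4%, Morales 3/5 = 60.0% → Morales
Overall: Tanaka 46/82 = 56.1%, Morales 23/68 = 33.8% → Tanaka
Morales wins each game group but Tanaka wins overall — the comparison reverses. Morales's attempts skew toward clutch time, which has a lower base rate.

Yes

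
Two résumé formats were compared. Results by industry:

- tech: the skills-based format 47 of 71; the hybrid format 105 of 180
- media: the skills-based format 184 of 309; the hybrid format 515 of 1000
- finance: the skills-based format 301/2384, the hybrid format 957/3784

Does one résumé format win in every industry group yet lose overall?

Tech: the skills-based format 47/71 = 66.2%, the hybrid format 105/180 = 58.3% → the skills-based format
Media: the skills-based format 184/309 = 59.5%, the hybrid format 515/1000 = 51.5% → the skills-based format
Finance: the skills-based format 301/2384 = 12.6%, the hybrid format 957/3784 = 25.3% → the hybrid format
Overall: the skills-based format 532/2764 = 19.2%, the hybrid format 1577/4964 = 31.8% → the hybrid format
Neither sweeps: the skills-based format wins 2 of 3 groups, the hybrid format wins 1. The hybrid format wins overall but not every group — no Simpson reversal.

No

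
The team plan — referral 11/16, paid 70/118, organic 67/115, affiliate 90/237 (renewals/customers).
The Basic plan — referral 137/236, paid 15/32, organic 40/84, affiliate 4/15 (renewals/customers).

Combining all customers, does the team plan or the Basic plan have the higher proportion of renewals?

the Basic plan

Referral: the team plan 11/16 = 68.8%, the Basic plan 137/236 = 58.1% → the team plan
Paid: the team plan 70/118 = 59.3%, the Basic plan 15/32 = 46.9% → the team plan
Organic: the team plan 67/115 = 58.3%, the Basic plan 40/84 = 47.6% → the team plan
Affiliate: the team plan 90/237 = 38.0%, the Basic plan 4/15 = 26.7% → the team plan
Overall: the team plan 238/486 = 49.0%, the Basic plan 196/367 = 53.4% → the Basic plan
(The team plan wins every signup group but the Basic plan wins overall — the team plan's customers skew toward the low-rate affiliate group.)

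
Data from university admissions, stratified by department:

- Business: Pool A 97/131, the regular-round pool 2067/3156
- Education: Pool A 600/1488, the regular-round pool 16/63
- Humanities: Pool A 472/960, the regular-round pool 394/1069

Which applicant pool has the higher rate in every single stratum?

Business: Pool A 97/131 = 74.0%, the regular-round pool 2067/3156 = 65.5% → Pool A
Education: Pool A 600/1488 = 40.3%, the regular-round pool 16/63 = 25.4% → Pool A
Humanities: Pool A 472/960 = 49.2%, the regular-round pool 394/1069 = 36.9% → Pool A
Pool A has the higher rate in all 3 groups.

Pool A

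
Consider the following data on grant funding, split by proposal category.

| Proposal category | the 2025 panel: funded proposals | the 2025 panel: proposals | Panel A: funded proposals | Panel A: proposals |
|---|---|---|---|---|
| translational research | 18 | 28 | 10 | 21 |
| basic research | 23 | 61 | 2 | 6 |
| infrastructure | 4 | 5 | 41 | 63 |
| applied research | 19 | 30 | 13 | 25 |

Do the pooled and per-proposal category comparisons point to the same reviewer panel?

Translational research: the 2025 panel 18/28 = 64.3%, Panel A 10/21 = 47.6% → the 2025 panel
Basic research: the 2025 panel 23/61 = 37.7%, Panel A 2/6 = 33.3% → the 2025 panel
Infrastructure: the 2025 panel 4/5 = 80.0%, Panel A 41/63 = 65.1% → the 2025 panel
Applied research: the 2025 panel 19/30 = 63.3%, Panel A 13/25 = 52.0% → the 2025 panel
Overall: the 2025 panel 64/124 = 51.6%, Panel A 66/115 = 57.4% → Panel A
The 2025 panel wins each proposal group but Panel A wins overall — the comparison reverses. The 2025 panel's proposals skew toward basic research, which has a lower base rate.

No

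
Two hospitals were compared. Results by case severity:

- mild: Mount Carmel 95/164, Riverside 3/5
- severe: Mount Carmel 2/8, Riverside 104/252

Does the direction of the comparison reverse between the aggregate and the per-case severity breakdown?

Mild: Mount Carmel 95/164 = 57.9%, Riverside 3/5 = 60.0% → Riverside
Severe: Mount Carmel 2/8 = 25.0%, Riverside 104/252 = 41.3% → Riverside
Overall: Mount Carmel 97/172 = 56.4%, Riverside 107/257 = 41.6% → Mount Carmel
Riverside wins each case group but Mount Carmel wins overall — the comparison reverses. Riverside's patients skew toward severe, which has a lower base rate.

Yes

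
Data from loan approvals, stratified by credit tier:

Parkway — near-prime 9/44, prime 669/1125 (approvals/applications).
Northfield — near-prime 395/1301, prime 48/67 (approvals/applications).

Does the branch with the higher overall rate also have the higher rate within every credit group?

Near-prime: Parkway 9/44 = 20.5%, Northfield 395/1301 = 30.4% → Northfield
Prime: Parkway 669/1125 = 59.5%, Northfield 48/67 = 71.6% → Northfield
Overall: Parkway 678/1169 = 58.0%, Northfield 443/1368 = 32.4% → Parkway
Northfield wins each credit group but Parkway wins overall — the comparison reverses. Northfield's applications skew toward near-prime, which has a lower base rate.

No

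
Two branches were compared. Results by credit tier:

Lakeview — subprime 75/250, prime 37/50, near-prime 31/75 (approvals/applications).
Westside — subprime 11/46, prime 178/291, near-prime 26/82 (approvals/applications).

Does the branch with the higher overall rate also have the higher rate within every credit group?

No

Subprime: Lakeview 75/250 = 30.0%, Westside 11/46 = 23.9% → Lakeview
Prime: Lakeview 37/50 = 74.0%, Westside 178/291 = 61.2% → Lakeview
Near-prime: Lakeview 31/75 = 41.3%, Westside 26/82 = 31.7% → Lakeview
Overall: Lakeview 143/375 = 38.1%, Westside 215/419 = 51.3% → Westside
Lakeview wins each credit group but Westside wins overall — the comparison reverses. Lakeview's applications skew toward subprime, which has a lower base rate.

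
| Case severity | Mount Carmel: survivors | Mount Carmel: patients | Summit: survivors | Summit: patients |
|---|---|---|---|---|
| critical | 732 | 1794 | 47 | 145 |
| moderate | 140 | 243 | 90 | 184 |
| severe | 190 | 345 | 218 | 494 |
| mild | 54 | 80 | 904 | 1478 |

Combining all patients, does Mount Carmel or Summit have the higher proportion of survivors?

Summit

Critical: Mount Carmel 732/1794 = 40.8%, Summit 47/145 = 32.4% → Mount Carmel
Moderate: Mount Carmel 140/243 = 57.6%, Summit 90/184 = 48.9% → Mount Carmel
Severe: Mount Carmel 190/345 = 55.1%, Summit 218/494 = 44.1% → Mount Carmel
Mild: Mount Carmel 54/80 = 67.5%, Summit 904/1478 = 61.2% → Mount Carmel
Overall: Mount Carmel 1116/2462 = 45.3%, Summit 1259/2301 = 54.7% → Summit
(Mount Carmel wins every case group but Summit wins overall — Mount Carmel's patients skew toward the low-rate critical group.)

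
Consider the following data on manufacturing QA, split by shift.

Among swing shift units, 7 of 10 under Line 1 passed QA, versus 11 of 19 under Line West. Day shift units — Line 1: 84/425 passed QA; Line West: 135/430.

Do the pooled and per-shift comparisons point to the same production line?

No

Swing shift: Line 1 7/10 = 70.0%, Line West 11/19 = 57.9% → Line 1
Day shift: Line 1 84/425 = 19.8%, Line West 135/430 = 31.4% → Line West
Overall: Line 1 91/435 = 20.9%, Line West 146/449 = 32.5% → Line West
Neither sweeps: Line 1 wins 1 of 2 groups, Line West wins 1. Line West wins overall but not every group — no Simpson reversal.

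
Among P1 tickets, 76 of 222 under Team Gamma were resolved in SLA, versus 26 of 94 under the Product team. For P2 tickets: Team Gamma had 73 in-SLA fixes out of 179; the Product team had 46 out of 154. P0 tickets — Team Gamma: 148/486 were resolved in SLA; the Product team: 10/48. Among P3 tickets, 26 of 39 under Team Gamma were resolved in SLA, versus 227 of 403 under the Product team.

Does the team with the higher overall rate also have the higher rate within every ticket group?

No

P1: Team Gamma 76/222 = 34.2%, the Product team 26/94 = 27.7% → Team Gamma
P2: Team Gamma 73/179 = 40.8%, the Product team 46/154 = 29.9% → Team Gamma
P0: Team Gamma 148/486 = 30.5%, the Product team 10/48 = 20.8% → Team Gamma
P3: Team Gamma 26/39 = 66.7%, the Product team 227/403 = 56.3% → Team Gamma
Overall: Team Gamma 323/926 = 34.9%, the Product team 309/699 = 44.2% → the Product team
Team Gamma wins each ticket group but the Product team wins overall — the comparison reverses. Team Gamma's tickets skew toward P0, which has a lower base rate.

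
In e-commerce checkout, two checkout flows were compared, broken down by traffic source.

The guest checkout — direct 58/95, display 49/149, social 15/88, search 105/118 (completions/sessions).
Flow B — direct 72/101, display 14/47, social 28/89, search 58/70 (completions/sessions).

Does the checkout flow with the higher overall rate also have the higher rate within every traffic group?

No

Direct: the guest checkout 58/95 = 61.1%, Flow B 72/101 = 71.3% → Flow B
Display: the guest checkout 49/149 = 32.9%, Flow B 14/47 = 29.8% → the guest checkout
Social: the guest checkout 15/88 = 17.0%, Flow B 28/89 = 31.5% → Flow B
Search: the guest checkout 105/118 = 89.0%, Flow B 58/70 = 82.9% → the guest checkout
Overall: the guest checkout 227/450 = 50.4%, Flow B 172/307 = 56.0% → Flow B
Neither sweeps: the guest checkout wins 2 of 4 groups, Flow B wins 2. Flow B wins overall but not every group — no Simpson reversal.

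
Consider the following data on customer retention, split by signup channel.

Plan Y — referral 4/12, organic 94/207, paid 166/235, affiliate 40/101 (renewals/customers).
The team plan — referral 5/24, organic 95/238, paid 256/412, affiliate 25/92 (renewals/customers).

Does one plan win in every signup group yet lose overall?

Referral: Plan Y 4/12 = 33.3%, the team plan 5/24 = 20.8% → Plan Y
Organic: Plan Y 94/207 = 45.4%, the team plan 95/238 = 39.9% → Plan Y
Paid: Plan Y 166/235 = 70.6%, the team plan 256/412 = 62.1% → Plan Y
Affiliate: Plan Y 40/101 = 39.6%, the team plan 25/92 = 27.2% → Plan Y
Overall: Plan Y 304/555 = 54.8%, the team plan 381/766 = 49.7% → Plan Y
Plan Y wins overall and in every signup group — no reversal.

No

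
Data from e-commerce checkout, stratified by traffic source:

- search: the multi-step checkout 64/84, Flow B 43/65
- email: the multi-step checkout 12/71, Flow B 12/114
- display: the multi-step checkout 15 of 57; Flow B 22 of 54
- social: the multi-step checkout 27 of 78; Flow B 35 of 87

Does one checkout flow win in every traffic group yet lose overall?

Search: the multi-step checkout 64/84 = 76.2%, Flow B 43/65 = 66.2% → the multi-step checkout
Email: the multi-step checkout 12/71 = 16.9%, Flow B 12/114 = 10.5% → the multi-step checkout
Display: the multi-step checkout 15/57 = 26.3%, Flow B 22/54 = 40.7% → Flow B
Social: the multi-step checkout 27/78 = 34.6%, Flow B 35/87 = 40.2% → Flow B
Overall: the multi-step checkout 118/290 = 40.7%, Flow B 112/320 = 35.0% → the multi-step checkout
Neither sweeps: the multi-step checkout wins 2 of 4 groups, Flow B wins 2. The multi-step checkout wins overall but not every group — no Simpson reversal.

No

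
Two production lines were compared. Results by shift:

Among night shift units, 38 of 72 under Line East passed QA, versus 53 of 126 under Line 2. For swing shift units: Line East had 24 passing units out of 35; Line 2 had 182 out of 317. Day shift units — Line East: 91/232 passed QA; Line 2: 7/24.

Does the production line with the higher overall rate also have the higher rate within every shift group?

Night shift: Line East 38/72 = 52.8%, Line 2 53/126 = 42.1% → Line East
Swing shift: Line East 24/35 = 68.6%, Line 2 182/317 = 57.4% → Line East
Day shift: Line East 91/232 = 39.2%, Line 2 7/24 = 29.2% → Line East
Overall: Line East 153/339 = 45.1%, Line 2 242/467 = 51.8% → Line 2
Line East wins each shift group but Line 2 wins overall — the comparison reverses. Line East's units skew toward day shift, which has a lower base rate.

No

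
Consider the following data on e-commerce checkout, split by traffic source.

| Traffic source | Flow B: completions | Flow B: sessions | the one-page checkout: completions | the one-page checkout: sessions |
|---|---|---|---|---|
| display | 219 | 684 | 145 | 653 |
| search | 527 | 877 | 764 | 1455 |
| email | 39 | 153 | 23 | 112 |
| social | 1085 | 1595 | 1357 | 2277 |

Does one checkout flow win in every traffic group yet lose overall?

No

Display: Flow B 219/684 = 32.0%, the one-page checkout 145/653 = 22.2% → Flow B
Search: Flow B 527/877 = 60.1%, the one-page checkout 764/1455 = 52.5% → Flow B
Email: Flow B 39/153 = 25.5%, the one-page checkout 23/112 = 20.5% → Flow B
Social: Flow B 1085/1595 = 68.0%, the one-page checkout 1357/2277 = 59.6% → Flow B
Overall: Flow B 1870/3309 = 56.5%, the one-page checkout 2289/4497 = 50.9% → Flow B
Flow B wins overall and in every traffic group — no reversal.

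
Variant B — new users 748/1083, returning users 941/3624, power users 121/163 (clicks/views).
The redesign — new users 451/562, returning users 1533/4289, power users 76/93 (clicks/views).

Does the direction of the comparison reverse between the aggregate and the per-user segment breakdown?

New users: Variant B 748/1083 = 69.1%, the redesign 451/562 = 80.2% → the redesign
Returning users: Variant B 941/3624 = 26.0%, the redesign 1533/4289 = 35.7% → the redesign
Power users: Variant B 121/163 = 74.2%, the redesign 76/93 = 81.7% → the redesign
Overall: Variant B 1810/4870 = 37.2%, the redesign 2060/4944 = 41.7% → the redesign
The redesign wins overall and in every user group — no reversal.

No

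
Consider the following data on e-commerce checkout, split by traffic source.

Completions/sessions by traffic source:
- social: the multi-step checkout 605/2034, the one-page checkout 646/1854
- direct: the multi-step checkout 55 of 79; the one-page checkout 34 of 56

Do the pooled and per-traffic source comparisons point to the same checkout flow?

No

Social: the multi-step checkout 605/2034 = 29.7%, the one-page checkout 646/1854 = 34.8% → the one-page checkout
Direct: the multi-step checkout 55/79 = 69.6%, the one-page checkout 34/56 = 60.7% → the multi-step checkout
Overall: the multi-step checkout 660/2113 = 31.2%, the one-page checkout 680/1910 = 35.6% → the one-page checkout
Neither sweeps: the multi-step checkout wins 1 of 2 groups, the one-page checkout wins 1. The one-page checkout wins overall but not every group — no Simpson reversal.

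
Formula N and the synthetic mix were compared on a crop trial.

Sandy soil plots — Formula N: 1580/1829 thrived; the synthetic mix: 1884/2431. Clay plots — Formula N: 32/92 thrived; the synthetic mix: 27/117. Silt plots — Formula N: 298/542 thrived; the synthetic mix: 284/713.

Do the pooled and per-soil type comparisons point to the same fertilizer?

Sandy soil: Formula N 1580/1829 = 86.4%, the synthetic mix 1884/2431 = 77.5% → Formula N
Clay: Formula N 32/92 = 34.8%, the synthetic mix 27/117 = 23.1% → Formula N
Silt: Formula N 298/542 = 55.0%, the synthetic mix 284/713 = 39.8% → Formula N
Overall: Formula N 1910/2463 = 77.5%, the synthetic mix 2195/3261 = 67.3% → Formula N
Formula N wins overall and in every soil group — no reversal.

Yes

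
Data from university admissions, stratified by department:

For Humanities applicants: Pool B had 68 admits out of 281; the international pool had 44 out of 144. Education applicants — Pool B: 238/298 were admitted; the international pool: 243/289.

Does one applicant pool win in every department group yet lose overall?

Humanities: Pool B 68/281 = 24.2%, the international pool 44/144 = 30.6% → the international pool
Education: Pool B 238/298 = 79.9%, the international pool 243/289 = 84.1% → the international pool
Overall: Pool B 306/579 = 52.8%, the international pool 287/433 = 66.3% → the international pool
The international pool wins overall and in every department group — no reversal.

No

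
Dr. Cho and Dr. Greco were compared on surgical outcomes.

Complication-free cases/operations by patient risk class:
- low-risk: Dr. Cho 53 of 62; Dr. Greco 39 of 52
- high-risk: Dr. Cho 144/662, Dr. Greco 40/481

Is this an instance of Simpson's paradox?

No

Low-risk: Dr. Cho 53/62 = 85.5%, Dr. Greco 39/52 = 75.0% → Dr. Cho
High-risk: Dr. Cho 144/662 = 21.8%, Dr. Greco 40/481 = 8.3% → Dr. Cho
Overall: Dr. Cho 197/724 = 27.2%, Dr. Greco 79/533 = 14.8% → Dr. Cho
Dr. Cho wins overall and in every patient risk group — no reversal.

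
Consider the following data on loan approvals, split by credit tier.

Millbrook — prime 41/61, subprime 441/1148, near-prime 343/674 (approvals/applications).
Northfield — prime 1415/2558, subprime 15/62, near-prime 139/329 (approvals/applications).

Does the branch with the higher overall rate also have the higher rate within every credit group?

No

Prime: Millbrook 41/61 = 67.2%, Northfield 1415/2558 = 55.3% → Millbrook
Subprime: Millbrook 441/1148 = 38.4%, Northfield 15/62 = 24.2% → Millbrook
Near-prime: Millbrook 343/674 = 50.9%, Northfield 139/329 = 42.2% → Millbrook
Overall: Millbrook 825/1883 = 43.8%, Northfield 1569/2949 = 53.2% → Northfield
Millbrook wins each credit group but Northfield wins overall — the comparison reverses. Millbrook's applications skew toward subprime, which has a lower base rate.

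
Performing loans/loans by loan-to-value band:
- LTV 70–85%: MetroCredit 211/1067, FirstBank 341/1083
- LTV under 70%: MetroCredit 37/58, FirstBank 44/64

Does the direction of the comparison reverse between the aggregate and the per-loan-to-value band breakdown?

No

LTV 70–85%: MetroCredit 211/1067 = 19.8%, FirstBank 341/1083 = 31.5% → FirstBank
LTV under 70%: MetroCredit 37/58 = 63.8%, FirstBank 44/64 = 68.8% → FirstBank
Overall: MetroCredit 248/1125 = 22.0%, FirstBank 385/1147 = 33.6% → FirstBank
FirstBank wins overall and in every loan-to-value group — no reversal.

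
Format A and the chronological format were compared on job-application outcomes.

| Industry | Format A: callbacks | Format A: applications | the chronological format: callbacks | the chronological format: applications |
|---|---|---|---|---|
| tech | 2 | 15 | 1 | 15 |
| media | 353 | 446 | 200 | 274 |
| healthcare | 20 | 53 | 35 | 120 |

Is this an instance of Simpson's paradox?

No

Tech: Format A 2/15 = 13.3%, the chronological format 1/15 = 6.7% → Format A
Media: Format A 353/446 = 79.1%, the chronological format 200/274 = 73.0% → Format A
Healthcare: Format A 20/53 = 37.7%, the chronological format 35/120 = 29.2% → Format A
Overall: Format A 375/514 = 73.0%, the chronological format 236/409 = 57.7% → Format A
Format A wins overall and in every industry group — no reversal.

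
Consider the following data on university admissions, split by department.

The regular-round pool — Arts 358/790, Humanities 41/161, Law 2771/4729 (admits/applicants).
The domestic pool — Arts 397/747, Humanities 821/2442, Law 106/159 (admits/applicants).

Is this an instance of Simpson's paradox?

Arts: the regular-round pool 358/790 = 45.3%, the domestic pool 397/747 = 53.1% → the domestic pool
Humanities: the regular-round pool 41/161 = 25.5%, the domestic pool 821/2442 = 33.6% → the domestic pool
Law: the regular-round pool 2771/4729 = 58.6%, the domestic pool 106/159 = 66.7% → the domestic pool
Overall: the regular-round pool 3170/5680 = 55.8%, the domestic pool 1324/3348 = 39.5% → the regular-round pool
The domestic pool wins each department group but the regular-round pool wins overall — the comparison reverses. The domestic pool's applicants skew toward Humanities, which has a lower base rate.

Yes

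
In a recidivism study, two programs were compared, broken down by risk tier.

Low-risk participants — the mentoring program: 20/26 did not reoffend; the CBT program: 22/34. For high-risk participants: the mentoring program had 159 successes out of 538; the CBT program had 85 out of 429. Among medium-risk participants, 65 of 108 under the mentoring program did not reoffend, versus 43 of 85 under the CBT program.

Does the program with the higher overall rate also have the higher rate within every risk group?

Yes

Low-risk: the mentoring program 20/26 = 76.9%, the CBT program 22/34 = 64.7% → the mentoring program
High-risk: the mentoring program 159/538 = 29.6%, the CBT program 85/429 = 19.8% → the mentoring program
Medium-risk: the mentoring program 65/108 = 60.2%, the CBT program 43/85 = 50.6% → the mentoring program
Overall: the mentoring program 244/672 = 36.3%, the CBT program 150/548 = 27.4% → the mentoring program
The mentoring program wins overall and in every risk group — no reversal.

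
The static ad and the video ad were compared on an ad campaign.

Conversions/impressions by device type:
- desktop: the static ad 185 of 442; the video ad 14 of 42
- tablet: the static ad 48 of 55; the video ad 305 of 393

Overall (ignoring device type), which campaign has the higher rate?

the video ad

Desktop: the static ad 185/442 = 41.9%, the video ad 14/42 = 33.3% → the static ad
Tablet: the static ad 48/55 = 87.3%, the video ad 305/393 = 77.6% → the static ad
Overall: the static ad 233/497 = 46.9%, the video ad 319/435 = 73.3% → the video ad
(The static ad wins every device group but the video ad wins overall — the static ad's impressions skew toward the low-rate desktop group.)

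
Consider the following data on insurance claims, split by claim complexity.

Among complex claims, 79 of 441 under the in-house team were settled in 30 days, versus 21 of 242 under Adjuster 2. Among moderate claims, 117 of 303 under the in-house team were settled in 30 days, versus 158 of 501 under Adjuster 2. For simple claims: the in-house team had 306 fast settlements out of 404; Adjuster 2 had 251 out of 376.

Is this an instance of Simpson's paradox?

No

Complex: the in-house team 79/441 = 17.9%, Adjuster 2 21/242 = 8.7% → the in-house team
Moderate: the in-house team 117/303 = 38.6%, Adjuster 2 158/501 = 31.5% → the in-house team
Simple: the in-house team 306/404 = 75.7%, Adjuster 2 251/376 = 66.8% → the in-house team
Overall: the in-house team 502/1148 = 43.7%, Adjuster 2 430/1119 = 38.4% → the in-house team
The in-house team wins overall and in every claim group — no reversal.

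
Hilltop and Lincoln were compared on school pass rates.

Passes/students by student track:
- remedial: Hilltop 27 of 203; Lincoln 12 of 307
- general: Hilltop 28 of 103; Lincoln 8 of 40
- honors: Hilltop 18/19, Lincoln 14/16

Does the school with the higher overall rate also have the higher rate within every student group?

Remedial: Hilltop 27/203 = 13.3%, Lincoln 12/307 = 3.9% → Hilltop
General: Hilltop 28/103 = 27.2%, Lincoln 8/40 = 20.0% → Hilltop
Honors: Hilltop 18/19 = 94.7%, Lincoln 14/16 = 87.5% → Hilltop
Overall: Hilltop 73/325 = 22.5%, Lincoln 34/363 = 9.4% → Hilltop
Hilltop wins overall and in every student group — no reversal.

Yes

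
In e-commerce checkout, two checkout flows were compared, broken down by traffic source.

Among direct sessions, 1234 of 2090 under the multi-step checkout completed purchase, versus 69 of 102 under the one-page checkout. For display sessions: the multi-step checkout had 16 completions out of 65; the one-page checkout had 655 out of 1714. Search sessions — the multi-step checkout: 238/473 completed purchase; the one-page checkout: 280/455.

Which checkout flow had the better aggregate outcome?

the multi-step checkout

Direct: the multi-step checkout 1234/2090 = 59.0%, the one-page checkout 69/102 = 67.6% → the one-page checkout
Display: the multi-step checkout 16/65 = 24.6%, the one-page checkout 655/1714 = 38.2% → the one-page checkout
Search: the multi-step checkout 238/473 = 50.3%, the one-page checkout 280/455 = 61.5% → the one-page checkout
Overall: the multi-step checkout 1488/2628 = 56.6%, the one-page checkout 1004/2271 = 44.2% → the multi-step checkout
(The one-page checkout wins every traffic group but the multi-step checkout wins overall — the one-page checkout's sessions skew toward the low-rate display group.)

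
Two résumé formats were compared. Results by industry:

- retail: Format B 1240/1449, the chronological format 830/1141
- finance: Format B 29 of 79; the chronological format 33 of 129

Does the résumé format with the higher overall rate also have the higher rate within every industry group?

Yes

Retail: Format B 1240/1449 = 85.6%, the chronological format 830/1141 = 72.7% → Format B
Finance: Format B 29/79 = 36.7%, the chronological format 33/129 = 25.6% → Format B
Overall: Format B 1269/1528 = 83.0%, the chronological format 863/1270 = 68.0% → Format B
Format B wins overall and in every industry group — no reversal.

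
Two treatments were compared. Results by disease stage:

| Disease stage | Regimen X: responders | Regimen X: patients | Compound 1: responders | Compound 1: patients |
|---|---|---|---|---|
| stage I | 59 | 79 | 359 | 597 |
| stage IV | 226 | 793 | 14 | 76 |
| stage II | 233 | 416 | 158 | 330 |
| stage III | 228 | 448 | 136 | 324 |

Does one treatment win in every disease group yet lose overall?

Yes

Stage I: Regimen X 59/79 = 74.7%, Compound 1 359/597 = 60.1% → Regimen X
Stage IV: Regimen X 226/793 = 28.5%, Compound 1 14/76 = 18.4% → Regimen X
Stage II: Regimen X 233/416 = 56.0%, Compound 1 158/330 = 47.9% → Regimen X
Stage III: Regimen X 228/448 = 50.9%, Compound 1 136/324 = 42.0% → Regimen X
Overall: Regimen X 746/1736 = 43.0%, Compound 1 667/1327 = 50.3% → Compound 1
Regimen X wins each disease group but Compound 1 wins overall — the comparison reverses. Regimen X's patients skew toward stage IV, which has a lower base rate.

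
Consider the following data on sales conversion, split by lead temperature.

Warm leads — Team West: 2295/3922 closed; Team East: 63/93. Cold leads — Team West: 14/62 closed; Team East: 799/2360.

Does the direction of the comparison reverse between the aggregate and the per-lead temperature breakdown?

Warm: Team West 2295/3922 = 58.5%, Team East 63/93 = 67.7% → Team East
Cold: Team West 14/62 = 22.6%, Team East 799/2360 = 33.9% → Team East
Overall: Team West 2309/3984 = 58.0%, Team East 862/2453 = 35.1% → Team West
Team East wins each lead group but Team West wins overall — the comparison reverses. Team East's leads skew toward cold, which has a lower base rate.

Yes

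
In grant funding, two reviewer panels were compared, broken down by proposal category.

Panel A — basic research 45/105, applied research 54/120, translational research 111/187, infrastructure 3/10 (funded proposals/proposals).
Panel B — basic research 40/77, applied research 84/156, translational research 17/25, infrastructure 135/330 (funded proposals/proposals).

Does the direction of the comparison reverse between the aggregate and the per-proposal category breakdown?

Yes

Basic research: Panel A 45/105 = 42.9%, Panel B 40/77 = 51.9% → Panel B
Applied research: Panel A 54/120 = 45.0%, Panel B 84/156 = 53.8% → Panel B
Translational research: Panel A 111/187 = 59.4%, Panel B 17/25 = 68.0% → Panel B
Infrastructure: Panel A 3/10 = 30.0%, Panel B 135/330 = 40.9% → Panel B
Overall: Panel A 213/422 = 50.5%, Panel B 276/588 = 46.9% → Panel A
Panel B wins each proposal group but Panel A wins overall — the comparison reverses. Panel B's proposals skew toward infrastructure, which has a lower base rate.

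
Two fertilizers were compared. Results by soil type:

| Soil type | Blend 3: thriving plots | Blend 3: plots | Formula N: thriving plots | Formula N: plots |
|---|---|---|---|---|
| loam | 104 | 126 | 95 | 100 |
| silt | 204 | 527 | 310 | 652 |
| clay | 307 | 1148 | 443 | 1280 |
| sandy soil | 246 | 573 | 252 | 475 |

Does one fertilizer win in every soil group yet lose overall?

Loam: Blend 3 104/126 = 82.5%, Formula N 95/100 = 95.0% → Formula N
Silt: Blend 3 204/527 = 38.7%, Formula N 310/652 = 47.5% → Formula N
Clay: Blend 3 307/1148 = 26.7%, Formula N 443/1280 = 34.6% → Formula N
Sandy soil: Blend 3 246/573 = 42.9%, Formula N 252/475 = 53.1% → Formula N
Overall: Blend 3 861/2374 = 36.3%, Formula N 1100/2507 = 43.9% → Formula N
Formula N wins overall and in every soil group — no reversal.

No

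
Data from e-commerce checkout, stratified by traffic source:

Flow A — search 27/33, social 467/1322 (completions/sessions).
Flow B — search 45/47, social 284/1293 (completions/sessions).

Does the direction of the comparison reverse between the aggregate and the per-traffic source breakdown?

No

Search: Flow A 27/33 = 81.8%, Flow B 45/47 = 95.7% → Flow B
Social: Flow A 467/1322 = 35.3%, Flow B 284/1293 = 22.0% → Flow A
Overall: Flow A 494/1355 = 36.5%, Flow B 329/1340 = 24.6% → Flow A
Neither sweeps: Flow A wins 1 of 2 groups, Flow B wins 1. Flow A wins overall but not every group — no Simpson reversal.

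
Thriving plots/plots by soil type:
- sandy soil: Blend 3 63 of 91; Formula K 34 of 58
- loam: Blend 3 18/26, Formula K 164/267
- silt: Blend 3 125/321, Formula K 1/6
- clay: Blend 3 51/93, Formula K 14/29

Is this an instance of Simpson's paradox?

Yes

Sandy soil: Blend 3 63/91 = 69.2%, Formula K 34/58 = 58.6% → Blend 3
Loam: Blend 3 18/26 = 69.2%, Formula K 164/267 = 61.4% → Blend 3
Silt: Blend 3 125/321 = 38.9%, Formula K 1/6 = 16.7% → Blend 3
Clay: Blend 3 51/93 = 54.8%, Formula K 14/29 = 48.3% → Blend 3
Overall: Blend 3 257/531 = 48.4%, Formula K 213/360 = 59.2% → Formula K
Blend 3 wins each soil group but Formula K wins overall — the comparison reverses. Blend 3's plots skew toward silt, which has a lower base rate.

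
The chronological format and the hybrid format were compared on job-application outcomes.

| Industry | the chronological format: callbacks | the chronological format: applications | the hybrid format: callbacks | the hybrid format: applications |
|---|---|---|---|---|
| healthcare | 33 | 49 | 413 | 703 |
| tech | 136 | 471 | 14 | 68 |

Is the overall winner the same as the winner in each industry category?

Healthcare: the chronological format 33/49 = 67.3%, the hybrid format 413/703 = 58.7% → the chronological format
Tech: the chronological format 136/471 = 28.9%, the hybrid format 14/68 = 20.6% → the chronological format
Overall: the chronological format 169/520 = 32.5%, the hybrid format 427/771 = 55.4% → the hybrid format
The chronological format wins each industry group but the hybrid format wins overall — the comparison reverses. The chronological format's applications skew toward tech, which has a lower base rate.

No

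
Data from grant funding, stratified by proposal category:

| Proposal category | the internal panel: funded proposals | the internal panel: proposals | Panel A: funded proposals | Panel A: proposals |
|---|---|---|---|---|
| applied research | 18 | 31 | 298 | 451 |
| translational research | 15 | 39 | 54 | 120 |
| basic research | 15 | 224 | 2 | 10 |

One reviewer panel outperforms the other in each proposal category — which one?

Applied research: the internal panel 18/31 = 58.1%, Panel A 298/451 = 66.1% → Panel A
Translational research: the internal panel 15/39 = 38.5%, Panel A 54/120 = 45.0% → Panel A
Basic research: the internal panel 15/224 = 6.7%, Panel A 2/10 = 20.0% → Panel A
Panel A has the higher rate in all 3 groups.

Panel A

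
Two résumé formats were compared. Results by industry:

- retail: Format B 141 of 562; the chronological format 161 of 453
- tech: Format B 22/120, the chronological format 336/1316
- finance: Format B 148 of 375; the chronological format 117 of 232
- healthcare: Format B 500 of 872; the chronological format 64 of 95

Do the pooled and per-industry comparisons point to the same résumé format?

Retail: Format B 141/562 = 25.1%, the chronological format 161/453 = 35.5% → the chronological format
Tech: Format B 22/120 = 18.3%, the chronological format 336/1316 = 25.5% → the chronological format
Finance: Format B 148/375 = 39.5%, the chronological format 117/232 = 50.4% → the chronological format
Healthcare: Format B 500/872 = 57.3%, the chronological format 64/95 = 67.4% → the chronological format
Overall: Format B 811/1929 = 42.0%, the chronological format 678/2096 = 32.3% → Format B
The chronological format wins each industry group but Format B wins overall — the comparison reverses. The chronological format's applications skew toward tech, which has a lower base rate.

No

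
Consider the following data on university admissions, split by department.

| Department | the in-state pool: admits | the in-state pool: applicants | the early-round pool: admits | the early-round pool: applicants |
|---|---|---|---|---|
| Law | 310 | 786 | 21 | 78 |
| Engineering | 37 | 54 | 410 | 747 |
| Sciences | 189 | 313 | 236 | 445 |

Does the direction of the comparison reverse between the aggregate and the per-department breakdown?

Law: the in-state pool 310/786 = 39.4%, the early-round pool 21/78 = 26.9% → the in-state pool
Engineering: the in-state pool 37/54 = 68.5%, the early-round pool 410/747 = 54.9% → the in-state pool
Sciences: the in-state pool 189/313 = 60.4%, the early-round pool 236/445 = 53.0% → the in-state pool
Overall: the in-state pool 536/1153 = 46.5%, the early-round pool 667/1270 = 52.5% → the early-round pool
The in-state pool wins each department group but the early-round pool wins overall — the comparison reverses. The in-state pool's applicants skew toward Law, which has a lower base rate.

Yes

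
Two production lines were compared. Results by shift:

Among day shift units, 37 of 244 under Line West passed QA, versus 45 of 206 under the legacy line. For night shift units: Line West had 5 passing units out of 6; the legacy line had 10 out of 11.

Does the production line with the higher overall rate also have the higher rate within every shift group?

Day shift: Line West 37/244 = 15.2%, the legacy line 45/206 = 21.8% → the legacy line
Night shift: Line West 5/6 = 83.3%, the legacy line 10/11 = 90.9% → the legacy line
Overall: Line West 42/250 = 16.8%, the legacy line 55/217 = 25.3% → the legacy line
The legacy line wins overall and in every shift group — no reversal.

Yes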